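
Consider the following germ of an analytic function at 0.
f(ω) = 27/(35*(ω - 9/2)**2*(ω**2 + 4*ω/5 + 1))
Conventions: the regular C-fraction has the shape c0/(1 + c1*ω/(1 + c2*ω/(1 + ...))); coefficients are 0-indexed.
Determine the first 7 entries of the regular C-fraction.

The regular C-fraction coefficients are [4/105, 16/45, -281/144, 102577/40464, -3063744/28824137, -176326376/545607063, 12822125/834412806].

Taylor coefficients (expand at 0): a_0 = 4/105, a_1 = -64/4725, a_2 = -1532/70875, a_3 = 311056/9568125, a_4 = -241588/61509375, a_5 = -26981344/922640625, a_6 = 3407200852/124556484375.
c0 = a_0 = 4/105. Peel one level at a time: if S = 1 + c*ω/S' with S'(0) = 1, then c is the ω-coefficient of S and S' = c*ω/(S - 1).
S_1 = c0/f = 1 + (16/45)*ω + (281/405)*ω^2 + ...; c1 = 16/45.
S_2 = c1*ω/(S_1 - 1) = 1 + (-281/144)*ω + (102577/20736)*ω^2 + ...; c2 = -281/144.
S_3 = c2*ω/(S_2 - 1) = 1 + (102577/40464)*ω + (21276/78961)*ω^2 + ...; c3 = 102577/40464.
S_4 = c3*ω/(S_3 - 1) = 1 + (-3063744/28824137)*ω + (-361437696/10522040929)*ω^2 + ...; c4 = -3063744/28824137.
S_5 = c4*ω/(S_4 - 1) = 1 + (-176326376/545607063)*ω + (140500/28291761)*ω^2 + ...; c5 = -176326376/545607063.
S_6 = c5*ω/(S_5 - 1) = 1 + (12822125/834412806)*ω + ...; c6 = 12822125/834412806.


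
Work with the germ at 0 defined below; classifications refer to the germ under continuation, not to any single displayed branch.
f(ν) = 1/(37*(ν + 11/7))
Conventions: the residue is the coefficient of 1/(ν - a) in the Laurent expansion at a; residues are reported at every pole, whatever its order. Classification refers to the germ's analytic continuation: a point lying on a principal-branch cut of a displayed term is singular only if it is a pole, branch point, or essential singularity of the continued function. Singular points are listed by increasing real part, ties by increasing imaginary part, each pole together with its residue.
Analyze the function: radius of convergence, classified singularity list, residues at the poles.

Denominator factor (ν + 11/7): pole of order 1 at -11/7, modulus 11/7.
The radius of convergence is the smallest modulus among the singular points: 11/7.
At the order-1 pole -11/7 set g(ν) = (ν - (-11/7))*f(ν) = 1/37.
Simple pole: residue = g(a) at a = -11/7, which is 1/37.

Radius of convergence at 0: 11/7.
At -11/7: a pole of order 1; residue 1/37.


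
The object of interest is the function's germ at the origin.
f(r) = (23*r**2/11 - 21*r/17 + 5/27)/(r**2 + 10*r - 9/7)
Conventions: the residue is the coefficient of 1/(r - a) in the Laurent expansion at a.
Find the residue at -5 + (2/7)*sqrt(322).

The factor r**2 + 10*r - 9/7 splits as (r - a)(r - a') with a = -5 + (2/7)*sqrt(322), a' = -5 - (2/7)*sqrt(322). At the order-1 pole a set g(r) = (r - a)*f(r) = [23*r**2/11 - 21*r/17 + 5/27] / (r - a').
Simple pole: residue = g(a) at a = -5 + (2/7)*sqrt(322), which is -4141/374 + (4014803/6503112)*sqrt(322).

The residue is -4141/374 + (4014803/6503112)*sqrt(322).


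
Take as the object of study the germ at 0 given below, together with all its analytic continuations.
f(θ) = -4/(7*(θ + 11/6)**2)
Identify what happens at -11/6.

The point is a pole of order 2.

The denominator factor θ + 11/6 vanishes at -11/6 and appears to the power 2; the numerator there equals -4/7, nonzero, and no other factor vanishes.
Hence a pole whose order is the multiplicity, 2.


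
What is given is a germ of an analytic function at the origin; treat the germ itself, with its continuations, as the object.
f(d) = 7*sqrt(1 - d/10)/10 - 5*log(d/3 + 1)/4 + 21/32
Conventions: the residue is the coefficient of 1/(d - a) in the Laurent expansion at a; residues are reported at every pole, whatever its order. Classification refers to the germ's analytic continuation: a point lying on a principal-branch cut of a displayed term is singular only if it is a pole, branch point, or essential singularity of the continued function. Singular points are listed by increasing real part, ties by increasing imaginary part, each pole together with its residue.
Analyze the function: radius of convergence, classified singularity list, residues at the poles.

Radius of convergence at 0: 3.
At -3: a logarithmic branch point.
At 10: an algebraic (square-root) branch point.

Branch term (7/10)*sqrt(1 - d/(10)): its argument vanishes at d = 10, a square-root branch point, modulus 10.
Branch term (-5/4)*log(1 - d/(-3)): its argument vanishes at d = -3, a logarithmic branch point, modulus 3.
The radius of convergence is the smallest modulus among the singular points: 3.
List the singular points by increasing real part (a conjugate pair: the negative imaginary part first).


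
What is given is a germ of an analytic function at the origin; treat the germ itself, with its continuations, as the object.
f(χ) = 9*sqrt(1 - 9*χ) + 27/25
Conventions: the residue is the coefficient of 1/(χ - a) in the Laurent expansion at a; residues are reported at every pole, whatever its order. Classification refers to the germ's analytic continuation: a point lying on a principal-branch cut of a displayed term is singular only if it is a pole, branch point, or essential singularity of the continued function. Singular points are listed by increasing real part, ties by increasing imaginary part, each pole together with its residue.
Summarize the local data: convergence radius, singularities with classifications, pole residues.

Branch term (9)*sqrt(1 - χ/(1/9)): its argument vanishes at χ = 1/9, a square-root branch point, modulus 1/9.
The radius of convergence is the smallest modulus among the singular points: 1/9.

Radius of convergence at 0: 1/9.
At 1/9: an algebraic (square-root) branch point.


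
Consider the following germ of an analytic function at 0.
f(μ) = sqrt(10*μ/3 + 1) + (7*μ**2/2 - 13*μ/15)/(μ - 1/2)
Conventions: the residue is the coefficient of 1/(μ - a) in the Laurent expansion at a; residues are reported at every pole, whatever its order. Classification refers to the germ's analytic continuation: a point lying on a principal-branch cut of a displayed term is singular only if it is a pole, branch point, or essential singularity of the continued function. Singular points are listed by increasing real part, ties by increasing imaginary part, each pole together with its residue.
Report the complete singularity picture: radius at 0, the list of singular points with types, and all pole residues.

Denominator factor (μ - 1/2): pole of order 1 at 1/2, modulus 1/2.
Branch term (1)*sqrt(1 - μ/(-3/10)): its argument vanishes at μ = -3/10, a square-root branch point, modulus 3/10.
The radius of convergence is the smallest modulus among the singular points: 3/10.
The branch term is analytic at 1/2 and contributes nothing to the residue; only the rational part matters.
At the order-1 pole 1/2 set g(μ) = (μ - (1/2))*(rational part) = 7*μ**2/2 - 13*μ/15.
Simple pole: residue = g(a) at a = 1/2, which is 53/120.
List the singular points by increasing real part (a conjugate pair: the negative imaginary part first).

Radius of convergence at 0: 3/10.
At -3/10: an algebraic (square-root) branch point.
At 1/2: a pole of order 1; residue 53/120.


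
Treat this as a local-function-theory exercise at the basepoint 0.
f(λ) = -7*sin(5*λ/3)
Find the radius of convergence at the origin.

The radius of convergence is infinite.

The factor sin(5*λ/3) is entire and contributes no finite singular point.
The polynomial part has no poles.
No finite singular points: the Taylor series at 0 converges everywhere.


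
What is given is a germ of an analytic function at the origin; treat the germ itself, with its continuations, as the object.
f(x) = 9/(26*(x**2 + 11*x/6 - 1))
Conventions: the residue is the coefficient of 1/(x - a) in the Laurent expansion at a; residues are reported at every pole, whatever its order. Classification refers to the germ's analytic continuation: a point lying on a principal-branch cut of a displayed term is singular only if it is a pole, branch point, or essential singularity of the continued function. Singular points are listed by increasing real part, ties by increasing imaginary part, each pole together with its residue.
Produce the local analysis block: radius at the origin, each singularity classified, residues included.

Radius of convergence at 0: -11/12 + (1/12)*sqrt(265).
At -11/12 - (1/12)*sqrt(265): a pole of order 1; residue -(27/3445)*sqrt(265).
At -11/12 + (1/12)*sqrt(265): a pole of order 1; residue (27/3445)*sqrt(265).

Denominator factor (x**2 + 11*x/6 - 1): discriminant 265/36, real irrational roots -11/12 + (1/12)*sqrt(265) and -11/12 - (1/12)*sqrt(265); poles of order 1, moduli -11/12 + (1/12)*sqrt(265) and 11/12 + (1/12)*sqrt(265).
The radius of convergence is the smallest modulus among the singular points: -11/12 + (1/12)*sqrt(265).
The factor x**2 + 11*x/6 - 1 splits as (x - a)(x - a') with a = -11/12 - (1/12)*sqrt(265), a' = -11/12 + (1/12)*sqrt(265). At the order-1 pole a set g(x) = (x - a)*f(x) = [9/26] / (x - a').
Simple pole: residue = g(a) at a = -11/12 - (1/12)*sqrt(265), which is -(27/3445)*sqrt(265).
The factor x**2 + 11*x/6 - 1 splits as (x - a)(x - a') with a = -11/12 + (1/12)*sqrt(265), a' = -11/12 - (1/12)*sqrt(265). At the order-1 pole a set g(x) = (x - a)*f(x) = [9/26] / (x - a').
Simple pole: residue = g(a) at a = -11/12 + (1/12)*sqrt(265), which is (27/3445)*sqrt(265).
List the singular points by increasing real part (a conjugate pair: the negative imaginary part first).


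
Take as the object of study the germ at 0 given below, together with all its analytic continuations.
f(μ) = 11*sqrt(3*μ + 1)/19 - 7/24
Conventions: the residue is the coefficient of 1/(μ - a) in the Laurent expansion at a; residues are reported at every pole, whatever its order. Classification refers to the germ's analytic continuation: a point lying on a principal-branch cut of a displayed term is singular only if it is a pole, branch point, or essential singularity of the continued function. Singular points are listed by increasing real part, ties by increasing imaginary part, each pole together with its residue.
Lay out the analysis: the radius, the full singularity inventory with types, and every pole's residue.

Radius of convergence at 0: 1/3.
At -1/3: an algebraic (square-root) branch point.

Branch term (11/19)*sqrt(1 - μ/(-1/3)): its argument vanishes at μ = -1/3, a square-root branch point, modulus 1/3.
The radius of convergence is the smallest modulus among the singular points: 1/3.


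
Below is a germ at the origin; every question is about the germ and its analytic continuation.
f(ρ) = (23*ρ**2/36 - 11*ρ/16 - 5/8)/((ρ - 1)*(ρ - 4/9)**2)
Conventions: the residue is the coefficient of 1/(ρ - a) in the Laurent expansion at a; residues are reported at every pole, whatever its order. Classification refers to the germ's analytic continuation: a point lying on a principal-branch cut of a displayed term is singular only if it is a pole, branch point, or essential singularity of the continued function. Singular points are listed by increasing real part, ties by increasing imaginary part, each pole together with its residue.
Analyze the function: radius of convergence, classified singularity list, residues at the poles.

Denominator factor (ρ - 4/9)^2: pole of order 2 at 4/9, modulus 4/9.
Denominator factor (ρ - 1): pole of order 1 at 1, modulus 1.
The radius of convergence is the smallest modulus among the singular points: 4/9.
At the order-2 pole 4/9 set g(ρ) = (ρ - (4/9))^2*f(ρ) = (23*ρ**2/36 - 11*ρ/16 - 5/8)/(ρ - 1).
Order-2 pole: residue = g'(a); g'(4/9) = 10157/3600, so the residue is 10157/3600.
At the order-1 pole 1 set g(ρ) = (ρ - (1))*f(ρ) = (23*ρ**2/36 - 11*ρ/16 - 5/8)/(ρ - 4/9)**2.
Simple pole: residue = g(a) at a = 1, which is -873/400.
List the singular points by increasing real part (a conjugate pair: the negative imaginary part first).

Radius of convergence at 0: 4/9.
At 4/9: a pole of order 2; residue 10157/3600.
At 1: a pole of order 1; residue -873/400.


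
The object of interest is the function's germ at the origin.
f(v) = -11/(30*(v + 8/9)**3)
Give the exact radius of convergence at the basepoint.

Denominator factor (v + 8/9)^3: pole of order 3 at -8/9, modulus 8/9.
The radius of convergence is the smallest modulus among the singular points: 8/9.

The radius of convergence is 8/9.


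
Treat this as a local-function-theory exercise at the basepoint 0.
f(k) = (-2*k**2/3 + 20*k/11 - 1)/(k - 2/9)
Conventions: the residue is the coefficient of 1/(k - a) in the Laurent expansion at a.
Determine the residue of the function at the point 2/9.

The residue is -1681/2673.

At the order-1 pole 2/9 set g(k) = (k - (2/9))*f(k) = -2*k**2/3 + 20*k/11 - 1.
Simple pole: residue = g(a) at a = 2/9, which is -1681/2673.


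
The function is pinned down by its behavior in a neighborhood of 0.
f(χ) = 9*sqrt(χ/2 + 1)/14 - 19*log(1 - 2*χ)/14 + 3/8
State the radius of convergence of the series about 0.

The radius of convergence is 1/2.

Branch term (9/14)*sqrt(1 - χ/(-2)): its argument vanishes at χ = -2, a square-root branch point, modulus 2.
Branch term (-19/14)*log(1 - χ/(1/2)): its argument vanishes at χ = 1/2, a logarithmic branch point, modulus 1/2.
The radius of convergence is the smallest modulus among the singular points: 1/2.


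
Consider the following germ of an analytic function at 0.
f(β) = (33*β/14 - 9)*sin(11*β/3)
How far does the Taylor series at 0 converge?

The radius of convergence is infinite.

The factor sin(11*β/3) is entire and contributes no finite singular point.
The polynomial part has no poles.
No finite singular points: the Taylor series at 0 converges everywhere.


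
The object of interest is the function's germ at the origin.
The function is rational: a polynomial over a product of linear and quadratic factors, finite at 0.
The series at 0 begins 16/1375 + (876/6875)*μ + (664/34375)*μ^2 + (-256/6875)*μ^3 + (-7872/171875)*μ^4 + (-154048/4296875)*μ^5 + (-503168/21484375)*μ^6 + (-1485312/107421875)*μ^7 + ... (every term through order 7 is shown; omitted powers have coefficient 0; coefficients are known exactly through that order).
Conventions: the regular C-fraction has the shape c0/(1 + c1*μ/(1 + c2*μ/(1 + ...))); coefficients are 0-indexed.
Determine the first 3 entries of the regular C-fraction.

The regular C-fraction coefficients are [16/1375, -219/20, 47297/4380].

Taylor coefficients (read off): a_0 = 16/1375, a_1 = 876/6875, a_2 = 664/34375.
c0 = a_0 = 16/1375. Peel one level at a time: if S = 1 + c*μ/S' with S'(0) = 1, then c is the μ-coefficient of S and S' = c*μ/(S - 1).
S_1 = c0/f = 1 + (-219/20)*μ + (47297/400)*μ^2 + ...; c1 = -219/20.
S_2 = c1*μ/(S_1 - 1) = 1 + (47297/4380)*μ + ...; c2 = 47297/4380.


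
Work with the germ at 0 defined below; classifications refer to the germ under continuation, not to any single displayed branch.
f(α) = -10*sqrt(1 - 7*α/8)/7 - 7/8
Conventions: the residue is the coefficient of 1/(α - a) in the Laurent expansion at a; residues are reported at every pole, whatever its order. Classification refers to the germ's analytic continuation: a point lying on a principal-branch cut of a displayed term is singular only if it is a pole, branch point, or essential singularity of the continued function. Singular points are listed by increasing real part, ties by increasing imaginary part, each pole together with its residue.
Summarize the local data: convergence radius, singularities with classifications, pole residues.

Radius of convergence at 0: 8/7.
At 8/7: an algebraic (square-root) branch point.

Branch term (-10/7)*sqrt(1 - α/(8/7)): its argument vanishes at α = 8/7, a square-root branch point, modulus 8/7.
The radius of convergence is the smallest modulus among the singular points: 8/7.


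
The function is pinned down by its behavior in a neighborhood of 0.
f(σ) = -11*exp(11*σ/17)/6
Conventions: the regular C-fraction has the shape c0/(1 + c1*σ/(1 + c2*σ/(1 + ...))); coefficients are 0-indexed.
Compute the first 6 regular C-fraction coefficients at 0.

The regular C-fraction coefficients are [-11/6, -11/17, 11/34, -11/102, 11/102, -11/170].

Taylor coefficients (expand at 0): a_0 = -11/6, a_1 = -121/102, a_2 = -1331/3468, a_3 = -14641/176868, a_4 = -161051/12027024, a_5 = -1771561/1022297040.
c0 = a_0 = -11/6. Peel one level at a time: if S = 1 + c*σ/S' with S'(0) = 1, then c is the σ-coefficient of S and S' = c*σ/(S - 1).
S_1 = c0/f = 1 + (-11/17)*σ + (121/578)*σ^2 + ...; c1 = -11/17.
S_2 = c1*σ/(S_1 - 1) = 1 + (11/34)*σ + (121/3468)*σ^2 + ...; c2 = 11/34.
S_3 = c2*σ/(S_2 - 1) = 1 + (-11/102)*σ + (121/10404)*σ^2 + ...; c3 = -11/102.
S_4 = c3*σ/(S_3 - 1) = 1 + (11/102)*σ + (121/17340)*σ^2 + ...; c4 = 11/102.
S_5 = c4*σ/(S_4 - 1) = 1 + (-11/170)*σ + ...; c5 = -11/170.


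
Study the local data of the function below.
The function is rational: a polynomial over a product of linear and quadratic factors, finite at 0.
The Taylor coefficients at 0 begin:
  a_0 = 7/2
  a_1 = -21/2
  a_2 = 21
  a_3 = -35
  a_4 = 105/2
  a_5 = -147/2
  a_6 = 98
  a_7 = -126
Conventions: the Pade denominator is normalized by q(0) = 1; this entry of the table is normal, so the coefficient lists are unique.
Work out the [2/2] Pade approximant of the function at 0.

Taylor coefficients needed (read off): a_0 = 7/2, a_1 = -21/2, a_2 = 21, a_3 = -35, a_4 = 105/2.
Write the denominator as Q(κ) = 1 + q1*κ + q2*κ^2. Requiring Q*f - P = O(κ^5) with deg P <= 2 kills the coefficients of κ^3..κ^4 in Q*f:
  κ^3: a_3 + q1*a_2 + q2*a_1 = 0, i.e. -35 + (21)*q1 + (-21/2)*q2 = 0.
  κ^4: a_4 + q1*a_3 + q2*a_2 = 0, i.e. 105/2 + (-35)*q1 + (21)*q2 = 0.
Solving this linear system: q1 = 5/2, q2 = 5/3.
The numerator is Q*f truncated at degree 2: P0 = a_0 = 7/2; P1 = a_1 + q1*a_0 = -7/4; P2 = a_2 + q1*a_1 + q2*a_0 = 7/12.

The Pade approximant has numerator coefficients [7/2, -7/4, 7/12]; denominator coefficients [1, 5/2, 5/3].


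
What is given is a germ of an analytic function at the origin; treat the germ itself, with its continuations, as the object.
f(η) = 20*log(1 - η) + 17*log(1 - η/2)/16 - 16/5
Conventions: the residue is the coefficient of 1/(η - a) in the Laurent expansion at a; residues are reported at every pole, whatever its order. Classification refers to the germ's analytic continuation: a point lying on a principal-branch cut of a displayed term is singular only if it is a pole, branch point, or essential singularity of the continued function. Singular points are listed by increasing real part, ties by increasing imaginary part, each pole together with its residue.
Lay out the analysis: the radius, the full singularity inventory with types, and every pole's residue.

Branch term (17/16)*log(1 - η/(2)): its argument vanishes at η = 2, a logarithmic branch point, modulus 2.
Branch term (20)*log(1 - η/(1)): its argument vanishes at η = 1, a logarithmic branch point, modulus 1.
The radius of convergence is the smallest modulus among the singular points: 1.
List the singular points by increasing real part (a conjugate pair: the negative imaginary part first).

Radius of convergence at 0: 1.
At 1: a logarithmic branch point.
At 2: a logarithmic branch point.


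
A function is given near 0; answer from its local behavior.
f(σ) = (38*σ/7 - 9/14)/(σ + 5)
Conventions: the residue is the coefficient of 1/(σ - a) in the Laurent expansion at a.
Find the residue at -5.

At the order-1 pole -5 set g(σ) = (σ - (-5))*f(σ) = 38*σ/7 - 9/14.
Simple pole: residue = g(a) at a = -5, which is -389/14.

The residue is -389/14.


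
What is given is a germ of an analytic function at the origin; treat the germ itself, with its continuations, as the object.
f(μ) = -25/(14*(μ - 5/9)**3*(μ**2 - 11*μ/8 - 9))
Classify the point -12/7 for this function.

Denominator factors: μ**2 - 11*μ/8 - 9 = -363/98 at μ = -12/7; μ - 5/9 = -143/63 at μ = -12/7 — none vanishes.
So the germ continues analytically to -12/7.

The point is a regular point.


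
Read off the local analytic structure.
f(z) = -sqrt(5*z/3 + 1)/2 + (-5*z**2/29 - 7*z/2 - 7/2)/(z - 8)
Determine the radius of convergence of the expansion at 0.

Denominator factor (z - 8): pole of order 1 at 8, modulus 8.
Branch term (-1/2)*sqrt(1 - z/(-3/5)): its argument vanishes at z = -3/5, a square-root branch point, modulus 3/5.
The radius of convergence is the smallest modulus among the singular points: 3/5.

The radius of convergence is 3/5.


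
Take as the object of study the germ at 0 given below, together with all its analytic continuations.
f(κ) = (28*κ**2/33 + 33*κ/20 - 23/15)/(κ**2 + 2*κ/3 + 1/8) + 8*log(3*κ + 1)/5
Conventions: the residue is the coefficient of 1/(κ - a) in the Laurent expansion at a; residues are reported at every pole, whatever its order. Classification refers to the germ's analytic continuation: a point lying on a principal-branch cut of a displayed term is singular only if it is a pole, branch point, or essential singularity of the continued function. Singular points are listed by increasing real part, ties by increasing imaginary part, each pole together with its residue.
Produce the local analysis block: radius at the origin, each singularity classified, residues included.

Radius of convergence at 0: 1/3.
At (-1/3) - ((1/12)*sqrt(2))*i: a pole of order 1; residue (2147/3960) - ((2377/396)*sqrt(2))*i.
At -1/3: a logarithmic branch point.
At (-1/3) + ((1/12)*sqrt(2))*i: a pole of order 1; residue (2147/3960) + ((2377/396)*sqrt(2))*i.

Denominator factor (κ**2 + 2*κ/3 + 1/8): discriminant -1/18, complex-conjugate roots (-1/3) + ((1/12)*sqrt(2))*i and (-1/3) - ((1/12)*sqrt(2))*i; poles of order 1, moduli (1/4)*sqrt(2) and (1/4)*sqrt(2).
Branch term (8/5)*log(1 - κ/(-1/3)): its argument vanishes at κ = -1/3, a logarithmic branch point, modulus 1/3.
The radius of convergence is the smallest modulus among the singular points: 1/3.
The branch term is analytic at (-1/3) - ((1/12)*sqrt(2))*i and contributes nothing to the residue; only the rational part matters.
The factor κ**2 + 2*κ/3 + 1/8 splits as (κ - a)(κ - a') with a = (-1/3) - ((1/12)*sqrt(2))*i, a' = (-1/3) + ((1/12)*sqrt(2))*i. At the order-1 pole a set g(κ) = (κ - a)*(rational part) = [28*κ**2/33 + 33*κ/20 - 23/15] / (κ - a').
Simple pole: residue = g(a) at a = (-1/3) - ((1/12)*sqrt(2))*i, which is (2147/3960) - ((2377/396)*sqrt(2))*i.
The branch term is analytic at (-1/3) + ((1/12)*sqrt(2))*i and contributes nothing to the residue; only the rational part matters.
The factor κ**2 + 2*κ/3 + 1/8 splits as (κ - a)(κ - a') with a = (-1/3) + ((1/12)*sqrt(2))*i, a' = (-1/3) - ((1/12)*sqrt(2))*i. At the order-1 pole a set g(κ) = (κ - a)*(rational part) = [28*κ**2/33 + 33*κ/20 - 23/15] / (κ - a').
Simple pole: residue = g(a) at a = (-1/3) + ((1/12)*sqrt(2))*i, which is (2147/3960) + ((2377/396)*sqrt(2))*i.
List the singular points by increasing real part (a conjugate pair: the negative imaginary part first).


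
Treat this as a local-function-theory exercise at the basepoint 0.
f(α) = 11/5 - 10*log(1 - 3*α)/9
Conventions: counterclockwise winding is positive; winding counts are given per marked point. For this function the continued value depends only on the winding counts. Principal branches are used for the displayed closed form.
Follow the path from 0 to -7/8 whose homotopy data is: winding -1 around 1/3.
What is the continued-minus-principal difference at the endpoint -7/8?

The rational part is single-valued and drops out of the difference; each branch term changes only by its own monodromy.
(-10/9)*log(1 - α/(1/3)): each positive loop around 1/3 adds 2*pi*i to the log, so winding -1 contributes (-10/9)*(-1)*2*pi*i = (20/9)*pi*i.
Summing the contributions at α = -7/8 gives (20/9)*pi*i.

Continued minus principal equals (20/9)*pi*i.


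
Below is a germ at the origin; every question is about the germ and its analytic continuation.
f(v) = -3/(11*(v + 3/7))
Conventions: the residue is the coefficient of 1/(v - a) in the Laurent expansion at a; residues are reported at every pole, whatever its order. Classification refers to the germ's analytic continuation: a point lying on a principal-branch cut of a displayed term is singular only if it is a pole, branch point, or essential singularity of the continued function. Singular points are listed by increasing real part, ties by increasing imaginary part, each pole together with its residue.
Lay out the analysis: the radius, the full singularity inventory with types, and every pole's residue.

Denominator factor (v + 3/7): pole of order 1 at -3/7, modulus 3/7.
The radius of convergence is the smallest modulus among the singular points: 3/7.
At the order-1 pole -3/7 set g(v) = (v - (-3/7))*f(v) = -3/11.
Simple pole: residue = g(a) at a = -3/7, which is -3/11.

Radius of convergence at 0: 3/7.
At -3/7: a pole of order 1; residue -3/11.


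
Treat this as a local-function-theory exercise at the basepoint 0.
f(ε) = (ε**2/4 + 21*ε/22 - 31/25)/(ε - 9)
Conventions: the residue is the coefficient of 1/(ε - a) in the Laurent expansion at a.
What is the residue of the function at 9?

At the order-1 pole 9 set g(ε) = (ε - (9))*f(ε) = ε**2/4 + 21*ε/22 - 31/25.
Simple pole: residue = g(a) at a = 9, which is 30361/1100.

The residue is 30361/1100.


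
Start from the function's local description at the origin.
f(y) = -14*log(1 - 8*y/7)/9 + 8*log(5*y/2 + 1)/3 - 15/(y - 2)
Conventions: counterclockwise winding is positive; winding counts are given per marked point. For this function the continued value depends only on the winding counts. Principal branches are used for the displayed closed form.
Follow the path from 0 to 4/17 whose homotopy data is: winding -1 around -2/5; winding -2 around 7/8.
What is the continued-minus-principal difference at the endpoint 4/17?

The rational part is single-valued and drops out of the difference; each branch term changes only by its own monodromy.
(8/3)*log(1 - y/(-2/5)): each positive loop around -2/5 adds 2*pi*i to the log, so winding -1 contributes (8/3)*(-1)*2*pi*i = -(16/3)*pi*i.
(-14/9)*log(1 - y/(7/8)): each positive loop around 7/8 adds 2*pi*i to the log, so winding -2 contributes (-14/9)*(-2)*2*pi*i = (56/9)*pi*i.
Summing the contributions at y = 4/17 gives (8/9)*pi*i.

Continued minus principal equals (8/9)*pi*i.


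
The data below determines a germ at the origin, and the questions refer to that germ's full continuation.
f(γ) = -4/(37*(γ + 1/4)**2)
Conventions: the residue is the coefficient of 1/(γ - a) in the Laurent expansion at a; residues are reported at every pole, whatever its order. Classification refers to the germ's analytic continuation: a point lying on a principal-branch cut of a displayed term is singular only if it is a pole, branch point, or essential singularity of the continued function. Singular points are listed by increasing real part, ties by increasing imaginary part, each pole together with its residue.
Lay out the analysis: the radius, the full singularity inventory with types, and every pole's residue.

Denominator factor (γ + 1/4)^2: pole of order 2 at -1/4, modulus 1/4.
The radius of convergence is the smallest modulus among the singular points: 1/4.
At the order-2 pole -1/4 set g(γ) = (γ - (-1/4))^2*f(γ) = -4/37.
Order-2 pole: residue = g'(a); g'(-1/4) = 0, so the residue is 0.

Radius of convergence at 0: 1/4.
At -1/4: a pole of order 2; residue 0.


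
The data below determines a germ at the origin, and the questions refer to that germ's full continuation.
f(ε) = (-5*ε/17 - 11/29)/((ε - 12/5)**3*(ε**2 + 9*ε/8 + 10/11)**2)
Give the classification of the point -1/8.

Denominator factors: ε**2 + 9*ε/8 + 10/11 = 69/88 at ε = -1/8; ε - 12/5 = -101/40 at ε = -1/8 — none vanishes.
So the germ continues analytically to -1/8.

The point is a regular point.


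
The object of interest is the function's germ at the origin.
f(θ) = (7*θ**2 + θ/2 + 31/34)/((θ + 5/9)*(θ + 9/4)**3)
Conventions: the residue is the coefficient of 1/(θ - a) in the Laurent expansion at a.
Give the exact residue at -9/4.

The residue is -2216448/3858677.

At the order-3 pole -9/4 set g(θ) = (θ - (-9/4))^3*f(θ) = (7*θ**2 + θ/2 + 31/34)/(θ + 5/9).
Order-3 pole: residue = g''(a)/2; g''(-9/4) = -4432896/3858677, so the residue is -2216448/3858677.


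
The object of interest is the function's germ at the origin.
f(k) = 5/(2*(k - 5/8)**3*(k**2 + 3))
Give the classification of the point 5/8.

The point is a pole of order 3.

The denominator factor k - 5/8 vanishes at 5/8 and appears to the power 3; the numerator there equals 5/2, nonzero, and no other factor vanishes.
Hence a pole whose order is the multiplicity, 3.


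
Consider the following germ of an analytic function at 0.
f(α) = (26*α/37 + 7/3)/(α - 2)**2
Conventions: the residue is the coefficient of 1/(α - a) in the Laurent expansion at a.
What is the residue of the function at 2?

The residue is 26/37.

At the order-2 pole 2 set g(α) = (α - (2))^2*f(α) = 26*α/37 + 7/3.
Order-2 pole: residue = g'(a); g'(2) = 26/37, so the residue is 26/37.


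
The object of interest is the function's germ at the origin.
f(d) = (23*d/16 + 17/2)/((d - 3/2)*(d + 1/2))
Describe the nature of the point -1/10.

Denominator factors: d + 1/2 = 2/5 at d = -1/10; d - 3/2 = -8/5 at d = -1/10 — none vanishes.
So the germ continues analytically to -1/10.

The point is a regular point.


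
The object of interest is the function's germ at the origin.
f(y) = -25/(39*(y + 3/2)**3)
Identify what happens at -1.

Denominator factors: y + 3/2 = 1/2 at y = -1 — none vanishes.
So the germ continues analytically to -1.

The point is a regular point.


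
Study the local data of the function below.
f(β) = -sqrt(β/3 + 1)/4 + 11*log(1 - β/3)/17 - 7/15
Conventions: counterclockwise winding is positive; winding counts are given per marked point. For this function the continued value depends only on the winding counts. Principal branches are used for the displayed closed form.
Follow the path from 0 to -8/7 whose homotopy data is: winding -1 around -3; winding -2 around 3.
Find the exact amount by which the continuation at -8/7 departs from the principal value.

Continued minus principal equals ((1/42)*sqrt(273)) - ((44/17)*pi)*i.

The rational part is single-valued and drops out of the difference; each branch term changes only by its own monodromy.
(-1/4)*sqrt(1 - β/(-3)): winding -1 is odd, the square root flips sign, contributing -2*(-1/4)*sqrt(1 - (-8/7)/(-3)) = -2*(-1/4)*sqrt(13/21) = (1/42)*sqrt(273).
(11/17)*log(1 - β/(3)): each positive loop around 3 adds 2*pi*i to the log, so winding -2 contributes (11/17)*(-2)*2*pi*i = -(44/17)*pi*i.
Summing the contributions at β = -8/7 gives ((1/42)*sqrt(273)) - ((44/17)*pi)*i.


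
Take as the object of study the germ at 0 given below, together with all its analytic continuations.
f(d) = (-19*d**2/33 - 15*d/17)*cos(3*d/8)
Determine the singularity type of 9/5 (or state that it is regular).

There is no denominator, hence no pole anywhere.
The factor cos(3*d/8) is entire.
So the germ continues analytically to 9/5.

The point is a regular point.


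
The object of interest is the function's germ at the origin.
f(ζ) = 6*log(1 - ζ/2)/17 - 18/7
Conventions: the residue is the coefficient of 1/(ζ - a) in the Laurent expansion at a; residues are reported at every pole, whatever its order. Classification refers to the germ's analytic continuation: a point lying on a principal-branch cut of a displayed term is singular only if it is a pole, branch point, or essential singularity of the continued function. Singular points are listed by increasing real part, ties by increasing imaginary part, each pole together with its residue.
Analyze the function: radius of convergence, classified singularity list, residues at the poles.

Branch term (6/17)*log(1 - ζ/(2)): its argument vanishes at ζ = 2, a logarithmic branch point, modulus 2.
The radius of convergence is the smallest modulus among the singular points: 2.

Radius of convergence at 0: 2.
At 2: a logarithmic branch point.


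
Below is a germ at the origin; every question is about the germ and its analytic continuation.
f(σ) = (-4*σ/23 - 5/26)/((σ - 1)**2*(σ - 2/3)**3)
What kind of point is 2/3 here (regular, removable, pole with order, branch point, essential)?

The point is a pole of order 3.

The denominator factor σ - 2/3 vanishes at 2/3 and appears to the power 3; the numerator there equals -553/1794, nonzero, and no other factor vanishes.
Hence a pole whose order is the multiplicity, 3.


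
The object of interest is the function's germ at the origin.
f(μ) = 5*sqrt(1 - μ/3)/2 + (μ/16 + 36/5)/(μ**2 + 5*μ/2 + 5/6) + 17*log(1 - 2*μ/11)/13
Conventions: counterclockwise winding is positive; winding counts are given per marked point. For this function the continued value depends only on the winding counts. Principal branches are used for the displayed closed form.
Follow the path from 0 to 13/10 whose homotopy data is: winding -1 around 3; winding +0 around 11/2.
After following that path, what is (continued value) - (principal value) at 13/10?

The rational part is single-valued and drops out of the difference; each branch term changes only by its own monodromy.
(5/2)*sqrt(1 - μ/(3)): winding -1 is odd, the square root flips sign, contributing -2*(5/2)*sqrt(1 - (13/10)/(3)) = -2*(5/2)*sqrt(17/30) = -(1/6)*sqrt(510).
(17/13)*log(1 - μ/(11/2)): winding 0 around 11/2, so this term returns to its principal value, contribution 0.
Summing the contributions at μ = 13/10 gives -(1/6)*sqrt(510).

Continued minus principal equals -(1/6)*sqrt(510).


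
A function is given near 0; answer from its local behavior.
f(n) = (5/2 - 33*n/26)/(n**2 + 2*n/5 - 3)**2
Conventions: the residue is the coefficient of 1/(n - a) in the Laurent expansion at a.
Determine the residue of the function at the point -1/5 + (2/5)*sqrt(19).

The factor n**2 + 2*n/5 - 3 splits as (n - a)(n - a') with a = -1/5 + (2/5)*sqrt(19), a' = -1/5 - (2/5)*sqrt(19). At the order-2 pole a set g(n) = (n - a)^2*f(n) = [5/2 - 33*n/26] / (n - a')^2.
Order-2 pole: residue = g'(a); g'(-1/5 + (2/5)*sqrt(19)) = -(4475/150176)*sqrt(19), so the residue is -(4475/150176)*sqrt(19).

The residue is -(4475/150176)*sqrt(19).


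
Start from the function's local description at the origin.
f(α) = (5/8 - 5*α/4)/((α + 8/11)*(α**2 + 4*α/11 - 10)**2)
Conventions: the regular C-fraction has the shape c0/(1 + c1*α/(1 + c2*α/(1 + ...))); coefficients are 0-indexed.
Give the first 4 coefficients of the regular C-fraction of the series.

The regular C-fraction coefficients are [11/1280, 1453/440, -152602/79915, -588754231/12195188830].

Taylor coefficients (expand at 0): a_0 = 11/1280, a_1 = -1453/51200, a_2 = 890393/22528000, a_3 = -571562261/9912320000.
c0 = a_0 = 11/1280. Peel one level at a time: if S = 1 + c*α/S' with S'(0) = 1, then c is the α-coefficient of S and S' = c*α/(S - 1).
S_1 = c0/f = 1 + (1453/440)*α + (76301/12100)*α^2 + ...; c1 = 1453/440.
S_2 = c1*α/(S_1 - 1) = 1 + (-152602/79915)*α + (-588754231/6386407225)*α^2 + ...; c2 = -152602/79915.
S_3 = c2*α/(S_2 - 1) = 1 + (-588754231/12195188830)*α + ...; c3 = -588754231/12195188830.


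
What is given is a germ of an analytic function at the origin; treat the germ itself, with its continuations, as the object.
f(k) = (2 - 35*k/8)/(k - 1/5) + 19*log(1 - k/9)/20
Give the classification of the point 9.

The point is a logarithmic branch point.

The term (19/20)*log(1 - k/(9)) has argument 1 - 9/(9) = 0 at 9: a logarithmic (infinitely-sheeted) branch point; the remaining terms are analytic or single-valued there.


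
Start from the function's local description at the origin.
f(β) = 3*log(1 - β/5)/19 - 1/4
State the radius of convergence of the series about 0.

The radius of convergence is 5.

Branch term (3/19)*log(1 - β/(5)): its argument vanishes at β = 5, a logarithmic branch point, modulus 5.
The radius of convergence is the smallest modulus among the singular points: 5.


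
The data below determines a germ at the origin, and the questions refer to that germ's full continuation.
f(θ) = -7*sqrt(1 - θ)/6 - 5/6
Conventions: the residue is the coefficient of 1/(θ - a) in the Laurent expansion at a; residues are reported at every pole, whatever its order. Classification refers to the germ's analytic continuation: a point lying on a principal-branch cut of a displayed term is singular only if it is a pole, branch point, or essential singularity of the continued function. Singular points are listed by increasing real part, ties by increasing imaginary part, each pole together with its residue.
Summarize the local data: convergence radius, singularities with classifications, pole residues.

Radius of convergence at 0: 1.
At 1: an algebraic (square-root) branch point.

Branch term (-7/6)*sqrt(1 - θ/(1)): its argument vanishes at θ = 1, a square-root branch point, modulus 1.
The radius of convergence is the smallest modulus among the singular points: 1.


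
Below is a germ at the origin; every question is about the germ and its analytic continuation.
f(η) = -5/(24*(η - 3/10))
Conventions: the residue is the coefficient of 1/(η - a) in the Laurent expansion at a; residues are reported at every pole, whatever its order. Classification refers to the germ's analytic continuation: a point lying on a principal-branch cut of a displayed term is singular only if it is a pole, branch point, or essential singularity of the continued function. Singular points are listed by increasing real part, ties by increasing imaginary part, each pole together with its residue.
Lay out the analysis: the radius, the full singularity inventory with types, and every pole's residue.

Denominator factor (η - 3/10): pole of order 1 at 3/10, modulus 3/10.
The radius of convergence is the smallest modulus among the singular points: 3/10.
At the order-1 pole 3/10 set g(η) = (η - (3/10))*f(η) = -5/24.
Simple pole: residue = g(a) at a = 3/10, which is -5/24.

Radius of convergence at 0: 3/10.
At 3/10: a pole of order 1; residue -5/24.


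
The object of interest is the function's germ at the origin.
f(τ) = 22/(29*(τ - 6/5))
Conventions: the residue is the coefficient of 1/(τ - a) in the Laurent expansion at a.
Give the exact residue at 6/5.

At the order-1 pole 6/5 set g(τ) = (τ - (6/5))*f(τ) = 22/29.
Simple pole: residue = g(a) at a = 6/5, which is 22/29.

The residue is 22/29.


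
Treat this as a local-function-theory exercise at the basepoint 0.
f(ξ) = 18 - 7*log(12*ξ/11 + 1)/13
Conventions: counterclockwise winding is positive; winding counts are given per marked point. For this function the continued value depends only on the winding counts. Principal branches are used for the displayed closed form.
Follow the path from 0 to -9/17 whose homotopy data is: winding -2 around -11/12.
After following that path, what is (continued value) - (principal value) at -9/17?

The rational part is single-valued and drops out of the difference; each branch term changes only by its own monodromy.
(-7/13)*log(1 - ξ/(-11/12)): each positive loop around -11/12 adds 2*pi*i to the log, so winding -2 contributes (-7/13)*(-2)*2*pi*i = (28/13)*pi*i.
Summing the contributions at ξ = -9/17 gives (28/13)*pi*i.

Continued minus principal equals (28/13)*pi*i.


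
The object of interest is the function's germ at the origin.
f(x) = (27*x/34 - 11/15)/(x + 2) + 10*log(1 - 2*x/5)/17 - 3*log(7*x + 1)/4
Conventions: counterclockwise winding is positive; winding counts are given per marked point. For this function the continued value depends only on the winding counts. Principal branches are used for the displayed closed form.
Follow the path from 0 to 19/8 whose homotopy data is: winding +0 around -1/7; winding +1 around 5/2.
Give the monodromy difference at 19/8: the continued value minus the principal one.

Continued minus principal equals (20/17)*pi*i.

The rational part is single-valued and drops out of the difference; each branch term changes only by its own monodromy.
(-3/4)*log(1 - x/(-1/7)): winding 0 around -1/7, so this term returns to its principal value, contribution 0.
(10/17)*log(1 - x/(5/2)): each positive loop around 5/2 adds 2*pi*i to the log, so winding +1 contributes (10/17)*(1)*2*pi*i = (20/17)*pi*i.
Summing the contributions at x = 19/8 gives (20/17)*pi*i.
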